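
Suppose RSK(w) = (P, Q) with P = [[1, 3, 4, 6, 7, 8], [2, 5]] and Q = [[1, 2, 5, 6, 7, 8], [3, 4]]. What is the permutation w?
2 5 1 3 4 6 7 8

Reverse the RSK construction: for i from n down to 1, find the cell of Q containing i, remove the entry at that cell from P, and reverse-bump it up through P; the value ejected from row 1 is w(i).

Step i=8: Q has 8 at row 1, column 6; remove that cell from P, ejecting 8. So w(8) = 8. P is now [[1, 3, 4, 6, 7], [2, 5]].
Step i=7: Q has 7 at row 1, column 5; remove that cell from P, ejecting 7. So w(7) = 7. P is now [[1, 3, 4, 6], [2, 5]].
Step i=6: Q has 6 at row 1, column 4; remove that cell from P, ejecting 6. So w(6) = 6. P is now [[1, 3, 4], [2, 5]].
Step i=5: Q has 5 at row 1, column 3; remove that cell from P, ejecting 4. So w(5) = 4. P is now [[1, 3], [2, 5]].
Step i=4: Q has 4 at row 2, column 2; remove 5 from row 2 of P and reverse-bump: 5 enters row 1 and ejects 3. So w(4) = 3. P is now [[1, 5], [2]].
Step i=3: Q has 3 at row 2, column 1; remove 2 from row 2 of P and reverse-bump: 2 enters row 1 and ejects 1. So w(3) = 1. P is now [[2, 5]].
Step i=2: Q has 2 at row 1, column 2; remove that cell from P, ejecting 5. So w(2) = 5. P is now [[2]].
Step i=1: Q has 1 at row 1, column 1; remove that cell from P, ejecting 2. So w(1) = 2. P is now [].

So w = 2 5 1 3 4 6 7 8.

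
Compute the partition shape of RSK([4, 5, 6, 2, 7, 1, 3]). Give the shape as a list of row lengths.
Row-insert each entry into an empty tableau.

After inserting 4: P = [[4]].
After inserting 5: P = [[4, 5]].
After inserting 6: P = [[4, 5, 6]].
After inserting 2: P = [[2, 5, 6], [4]].
After inserting 7: P = [[2, 5, 6, 7], [4]].
After inserting 1: P = [[1, 5, 6, 7], [2], [4]].
After inserting 3: P = [[1, 3, 6, 7], [2, 5], [4]].

The final insertion tableau P = [[1, 3, 6, 7], [2, 5], [4]] has shape [4, 2, 1].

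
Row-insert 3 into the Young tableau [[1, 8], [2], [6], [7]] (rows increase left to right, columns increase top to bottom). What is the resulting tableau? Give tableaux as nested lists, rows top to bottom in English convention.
In row 1, 3 replaces 8 (the leftmost entry greater than 3); 8 is bumped to row 2. 8 is appended to row 2. The new tableau is [[1, 3], [2, 8], [6], [7]].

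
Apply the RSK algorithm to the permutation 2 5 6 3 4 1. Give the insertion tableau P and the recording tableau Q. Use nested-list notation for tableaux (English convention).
Insert each entry of the permutation into P by Schensted row insertion, recording in Q the position of each new cell.

Insert 2: appended to row 1. P = [[2]].
Insert 5: appended to row 1. P = [[2, 5]].
Insert 6: appended to row 1. P = [[2, 5, 6]].
Insert 3: 3 bumps 5 from row 1; 5 starts row 2. P = [[2, 3, 6], [5]].
Insert 4: 4 bumps 6 from row 1; 6 appends to row 2. P = [[2, 3, 4], [5, 6]].
Insert 1: 1 bumps 2 from row 1; 2 bumps 5 from row 2; 5 starts row 3. P = [[1, 3, 4], [2, 6], [5]].

So P = [[1, 3, 4], [2, 6], [5]], Q = [[1, 2, 3], [4, 5], [6]].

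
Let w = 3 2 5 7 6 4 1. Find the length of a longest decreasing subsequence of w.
4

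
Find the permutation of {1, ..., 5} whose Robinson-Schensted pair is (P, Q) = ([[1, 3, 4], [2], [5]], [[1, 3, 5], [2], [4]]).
5 2 3 1 4

Reverse the RSK construction: for i from n down to 1, find the cell of Q containing i, remove the entry at that cell from P, and reverse-bump it up through P; the value ejected from row 1 is w(i).

Step i=5: Q has 5 at row 1, column 3; remove that cell from P, ejecting 4. So w(5) = 4. P is now [[1, 3], [2], [5]].
Step i=4: Q has 4 at row 3, column 1; remove 5 from row 3 of P and reverse-bump: 5 enters row 2 and ejects 2; 2 enters row 1 and ejects 1. So w(4) = 1. P is now [[2, 3], [5]].
Step i=3: Q has 3 at row 1, column 2; remove that cell from P, ejecting 3. So w(3) = 3. P is now [[2], [5]].
Step i=2: Q has 2 at row 2, column 1; remove 5 from row 2 of P and reverse-bump: 5 enters row 1 and ejects 2. So w(2) = 2. P is now [[5]].
Step i=1: Q has 1 at row 1, column 1; remove that cell from P, ejecting 5. So w(1) = 5. P is now [].

So w = 5 2 3 1 4.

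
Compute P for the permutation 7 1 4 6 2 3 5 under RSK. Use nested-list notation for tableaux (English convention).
After inserting 7: P = [[7]].
After inserting 1: P = [[1], [7]].
After inserting 4: P = [[1, 4], [7]].
After inserting 6: P = [[1, 4, 6], [7]].
After inserting 2: P = [[1, 2, 6], [4], [7]].
After inserting 3: P = [[1, 2, 3], [4, 6], [7]].
After inserting 5: P = [[1, 2, 3, 5], [4, 6], [7]].

So P = [[1, 2, 3, 5], [4, 6], [7]].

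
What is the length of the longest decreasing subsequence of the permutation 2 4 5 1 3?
2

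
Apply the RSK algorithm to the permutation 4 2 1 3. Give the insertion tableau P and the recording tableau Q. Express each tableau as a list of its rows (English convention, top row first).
Insert each entry of the permutation into P by Schensted row insertion, recording in Q the position of each new cell.

After inserting 4: P = [[4]].
After inserting 2: P = [[2], [4]].
After inserting 1: P = [[1], [2], [4]].
After inserting 3: P = [[1, 3], [2], [4]].

So P = [[1, 3], [2], [4]], Q = [[1, 4], [2], [3]].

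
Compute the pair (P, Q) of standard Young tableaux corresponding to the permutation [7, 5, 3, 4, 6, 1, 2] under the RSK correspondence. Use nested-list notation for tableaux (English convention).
Insert each entry of the permutation into P by Schensted row insertion, recording in Q the position of each new cell.

After inserting 7: P = [[7]].
After inserting 5: P = [[5], [7]].
After inserting 3: P = [[3], [5], [7]].
After inserting 4: P = [[3, 4], [5], [7]].
After inserting 6: P = [[3, 4, 6], [5], [7]].
After inserting 1: P = [[1, 4, 6], [3], [5], [7]].
After inserting 2: P = [[1, 2, 6], [3, 4], [5], [7]].

So P = [[1, 2, 6], [3, 4], [5], [7]], Q = [[1, 4, 5], [2, 7], [3], [6]].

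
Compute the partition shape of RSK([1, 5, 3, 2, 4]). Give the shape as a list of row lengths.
[3, 1, 1]

Row-insert each entry into an empty tableau.

After inserting 1: P = [[1]].
After inserting 5: P = [[1, 5]].
After inserting 3: P = [[1, 3], [5]].
After inserting 2: P = [[1, 2], [3], [5]].
After inserting 4: P = [[1, 2, 4], [3], [5]].

The final insertion tableau P = [[1, 2, 4], [3], [5]] has shape [3, 1, 1].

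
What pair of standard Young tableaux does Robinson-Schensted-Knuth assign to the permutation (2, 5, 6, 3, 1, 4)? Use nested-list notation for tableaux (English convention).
P = [[1, 3, 4], [2, 6], [5]], Q = [[1, 2, 3], [4, 6], [5]]

Insert each entry of the permutation into P by Schensted row insertion, recording in Q the position of each new cell.

Insert 2: appended to row 1. P = [[2]].
Insert 5: appended to row 1. P = [[2, 5]].
Insert 6: appended to row 1. P = [[2, 5, 6]].
Insert 3: 3 bumps 5 from row 1; 5 starts row 2. P = [[2, 3, 6], [5]].
Insert 1: 1 bumps 2 from row 1; 2 bumps 5 from row 2; 5 starts row 3. P = [[1, 3, 6], [2], [5]].
Insert 4: 4 bumps 6 from row 1; 6 appends to row 2. P = [[1, 3, 4], [2, 6], [5]].

So P = [[1, 3, 4], [2, 6], [5]], Q = [[1, 2, 3], [4, 6], [5]].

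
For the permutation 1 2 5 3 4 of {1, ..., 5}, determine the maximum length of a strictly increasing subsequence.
4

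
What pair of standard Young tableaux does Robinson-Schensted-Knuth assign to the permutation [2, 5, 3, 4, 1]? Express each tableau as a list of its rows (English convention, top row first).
P = [[1, 3, 4], [2], [5]], Q = [[1, 2, 4], [3], [5]]

Insert each entry of the permutation into P by Schensted row insertion, recording in Q the position of each new cell.

Insert 2: appended to row 1. P = [[2]], Q = [[1]].
Insert 5: appended to row 1. P = [[2, 5]], Q = [[1, 2]].
Insert 3: 3 bumps 5 from row 1; 5 starts row 2. P = [[2, 3], [5]], Q = [[1, 2], [3]].
Insert 4: appended to row 1. P = [[2, 3, 4], [5]], Q = [[1, 2, 4], [3]].
Insert 1: 1 bumps 2 from row 1; 2 bumps 5 from row 2; 5 starts row 3. P = [[1, 3, 4], [2], [5]], Q = [[1, 2, 4], [3], [5]].

So P = [[1, 3, 4], [2], [5]], Q = [[1, 2, 4], [3], [5]].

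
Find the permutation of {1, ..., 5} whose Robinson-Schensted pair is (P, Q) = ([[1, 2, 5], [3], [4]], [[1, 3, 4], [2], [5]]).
4 1 3 5 2

Reverse RSK: for i = n, n-1, ..., 1, locate i in Q, remove the corresponding corner cell from P, and reverse-bump its entry up through P; the value ejected from row 1 is w(i).

So w = 4 1 3 5 2.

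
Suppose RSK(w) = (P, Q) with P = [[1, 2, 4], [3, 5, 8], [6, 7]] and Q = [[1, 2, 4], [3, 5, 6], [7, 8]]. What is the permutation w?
6 7 1 8 3 5 2 4

Reverse the RSK construction: for i from n down to 1, find the cell of Q containing i, remove the entry at that cell from P, and reverse-bump it up through P; the value ejected from row 1 is w(i).

Step i=8: Q has 8 at row 3, column 2; remove 7 from row 3 of P and reverse-bump: 7 enters row 2 and ejects 5; 5 enters row 1 and ejects 4. So w(8) = 4. P is now [[1, 2, 5], [3, 7, 8], [6]].
Step i=7: Q has 7 at row 3, column 1; remove 6 from row 3 of P and reverse-bump: 6 enters row 2 and ejects 3; 3 enters row 1 and ejects 2. So w(7) = 2. P is now [[1, 3, 5], [6, 7, 8]].
Step i=6: Q has 6 at row 2, column 3; remove 8 from row 2 of P and reverse-bump: 8 enters row 1 and ejects 5. So w(6) = 5. P is now [[1, 3, 8], [6, 7]].
Step i=5: Q has 5 at row 2, column 2; remove 7 from row 2 of P and reverse-bump: 7 enters row 1 and ejects 3. So w(5) = 3. P is now [[1, 7, 8], [6]].
Step i=4: Q has 4 at row 1, column 3; remove that cell from P, ejecting 8. So w(4) = 8. P is now [[1, 7], [6]].
Step i=3: Q has 3 at row 2, column 1; remove 6 from row 2 of P and reverse-bump: 6 enters row 1 and ejects 1. So w(3) = 1. P is now [[6, 7]].
Step i=2: Q has 2 at row 1, column 2; remove that cell from P, ejecting 7. So w(2) = 7. P is now [[6]].
Step i=1: Q has 1 at row 1, column 1; remove that cell from P, ejecting 6. So w(1) = 6. P is now [].

So w = 6 7 1 8 3 5 2 4.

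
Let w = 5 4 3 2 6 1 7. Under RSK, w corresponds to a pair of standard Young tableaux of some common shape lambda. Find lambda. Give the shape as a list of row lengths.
[3, 1, 1, 1, 1]

Row-insert each entry into an empty tableau.

After inserting 5: P = [[5]].
After inserting 4: P = [[4], [5]].
After inserting 3: P = [[3], [4], [5]].
After inserting 2: P = [[2], [3], [4], [5]].
After inserting 6: P = [[2, 6], [3], [4], [5]].
After inserting 1: P = [[1, 6], [2], [3], [4], [5]].
After inserting 7: P = [[1, 6, 7], [2], [3], [4], [5]].

The final insertion tableau P = [[1, 6, 7], [2], [3], [4], [5]] has shape [3, 1, 1, 1, 1].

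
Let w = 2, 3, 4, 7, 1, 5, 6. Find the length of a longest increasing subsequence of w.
5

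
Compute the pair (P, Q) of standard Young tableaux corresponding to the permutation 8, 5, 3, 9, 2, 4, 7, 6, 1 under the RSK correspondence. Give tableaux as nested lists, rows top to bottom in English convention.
P = [[1, 4, 6], [2, 7], [3, 9], [5], [8]], Q = [[1, 4, 7], [2, 6], [3, 8], [5], [9]]

Insert each entry of the permutation into P by Schensted row insertion, recording in Q the position of each new cell.

Insert 8: appended to row 1. P = [[8]].
Insert 5: 5 bumps 8 from row 1; 8 starts row 2. P = [[5], [8]].
Insert 3: 3 bumps 5 from row 1; 5 bumps 8 from row 2; 8 starts row 3. P = [[3], [5], [8]].
Insert 9: appended to row 1. P = [[3, 9], [5], [8]].
Insert 2: 2 bumps 3 from row 1; 3 bumps 5 from row 2; 5 bumps 8 from row 3; 8 starts row 4. P = [[2, 9], [3], [5], [8]].
Insert 4: 4 bumps 9 from row 1; 9 appends to row 2. P = [[2, 4], [3, 9], [5], [8]].
Insert 7: appended to row 1. P = [[2, 4, 7], [3, 9], [5], [8]].
Insert 6: 6 bumps 7 from row 1; 7 bumps 9 from row 2; 9 appends to row 3. P = [[2, 4, 6], [3, 7], [5, 9], [8]].
Insert 1: 1 bumps 2 from row 1; 2 bumps 3 from row 2; 3 bumps 5 from row 3; 5 bumps 8 from row 4; 8 starts row 5. P = [[1, 4, 6], [2, 7], [3, 9], [5], [8]].

So P = [[1, 4, 6], [2, 7], [3, 9], [5], [8]], Q = [[1, 4, 7], [2, 6], [3, 8], [5], [9]].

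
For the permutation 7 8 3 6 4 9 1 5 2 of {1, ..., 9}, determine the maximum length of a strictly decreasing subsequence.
4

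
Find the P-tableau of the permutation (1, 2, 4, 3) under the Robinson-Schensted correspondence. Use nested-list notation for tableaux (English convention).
P = [[1, 2, 3], [4]]

After inserting 1: P = [[1]].
After inserting 2: P = [[1, 2]].
After inserting 4: P = [[1, 2, 4]].
After inserting 3: P = [[1, 2, 3], [4]].

So P = [[1, 2, 3], [4]].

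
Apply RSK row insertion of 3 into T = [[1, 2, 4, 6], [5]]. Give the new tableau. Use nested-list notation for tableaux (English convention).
[[1, 2, 3, 6], [4], [5]]

In row 1, 3 replaces 4 (the leftmost entry greater than 3); 4 is bumped to row 2. In row 2, 4 replaces 5 (the leftmost entry greater than 4); 5 is bumped to row 3. 5 starts a new row 3. The new tableau is [[1, 2, 3, 6], [4], [5]].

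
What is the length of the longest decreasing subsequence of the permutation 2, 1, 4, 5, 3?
2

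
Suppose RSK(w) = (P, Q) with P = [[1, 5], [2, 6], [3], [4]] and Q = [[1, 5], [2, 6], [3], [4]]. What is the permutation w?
Reverse the RSK construction: for i from n down to 1, find the cell of Q containing i, remove the entry at that cell from P, and reverse-bump it up through P; the value ejected from row 1 is w(i).

Step i=6: Q has 6 at row 2, column 2; remove 6 from row 2 of P and reverse-bump: 6 enters row 1 and ejects 5. So w(6) = 5. P is now [[1, 6], [2], [3], [4]].
Step i=5: Q has 5 at row 1, column 2; remove that cell from P, ejecting 6. So w(5) = 6. P is now [[1], [2], [3], [4]].
Step i=4: Q has 4 at row 4, column 1; remove 4 from row 4 of P and reverse-bump: 4 enters row 3 and ejects 3; 3 enters row 2 and ejects 2; 2 enters row 1 and ejects 1. So w(4) = 1. P is now [[2], [3], [4]].
Step i=3: Q has 3 at row 3, column 1; remove 4 from row 3 of P and reverse-bump: 4 enters row 2 and ejects 3; 3 enters row 1 and ejects 2. So w(3) = 2. P is now [[3], [4]].
Step i=2: Q has 2 at row 2, column 1; remove 4 from row 2 of P and reverse-bump: 4 enters row 1 and ejects 3. So w(2) = 3. P is now [[4]].
Step i=1: Q has 1 at row 1, column 1; remove that cell from P, ejecting 4. So w(1) = 4. P is now [].

So w = 4 3 2 1 6 5.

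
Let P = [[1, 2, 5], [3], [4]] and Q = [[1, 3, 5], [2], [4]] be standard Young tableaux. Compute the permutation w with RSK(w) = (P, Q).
4 1 3 2 5

Reverse the RSK construction: for i from n down to 1, find the cell of Q containing i, remove the entry at that cell from P, and reverse-bump it up through P; the value ejected from row 1 is w(i).

Step i=5: Q has 5 at row 1, column 3; remove that cell from P, ejecting 5. So w(5) = 5. P is now [[1, 2], [3], [4]].
Step i=4: Q has 4 at row 3, column 1; remove 4 from row 3 of P and reverse-bump: 4 enters row 2 and ejects 3; 3 enters row 1 and ejects 2. So w(4) = 2. P is now [[1, 3], [4]].
Step i=3: Q has 3 at row 1, column 2; remove that cell from P, ejecting 3. So w(3) = 3. P is now [[1], [4]].
Step i=2: Q has 2 at row 2, column 1; remove 4 from row 2 of P and reverse-bump: 4 enters row 1 and ejects 1. So w(2) = 1. P is now [[4]].
Step i=1: Q has 1 at row 1, column 1; remove that cell from P, ejecting 4. So w(1) = 4. P is now [].

So w = 4 1 3 2 5.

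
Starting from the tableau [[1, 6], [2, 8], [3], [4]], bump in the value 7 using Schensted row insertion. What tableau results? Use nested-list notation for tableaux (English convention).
7 is larger than every entry of row 1, so it is appended to row 1. The new tableau is [[1, 6, 7], [2, 8], [3], [4]].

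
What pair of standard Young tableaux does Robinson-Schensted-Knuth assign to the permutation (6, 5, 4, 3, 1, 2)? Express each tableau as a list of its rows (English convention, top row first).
P = [[1, 2], [3], [4], [5], [6]], Q = [[1, 6], [2], [3], [4], [5]]

Insert each entry of the permutation into P by Schensted row insertion, recording in Q the position of each new cell.

Insert 6: appended to row 1. P = [[6]].
Insert 5: 5 bumps 6 from row 1; 6 starts row 2. P = [[5], [6]].
Insert 4: 4 bumps 5 from row 1; 5 bumps 6 from row 2; 6 starts row 3. P = [[4], [5], [6]].
Insert 3: 3 bumps 4 from row 1; 4 bumps 5 from row 2; 5 bumps 6 from row 3; 6 starts row 4. P = [[3], [4], [5], [6]].
Insert 1: 1 bumps 3 from row 1; 3 bumps 4 from row 2; 4 bumps 5 from row 3; 5 bumps 6 from row 4; 6 starts row 5. P = [[1], [3], [4], [5], [6]].
Insert 2: appended to row 1. P = [[1, 2], [3], [4], [5], [6]].

So P = [[1, 2], [3], [4], [5], [6]], Q = [[1, 6], [2], [3], [4], [5]].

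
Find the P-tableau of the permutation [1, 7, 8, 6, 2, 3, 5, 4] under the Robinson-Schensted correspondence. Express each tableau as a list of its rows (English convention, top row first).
P = [[1, 2, 3, 4], [5, 8], [6], [7]]

Insert 1: appended to row 1. P = [[1]].
Insert 7: appended to row 1. P = [[1, 7]].
Insert 8: appended to row 1. P = [[1, 7, 8]].
Insert 6: 6 bumps 7 from row 1; 7 starts row 2. P = [[1, 6, 8], [7]].
Insert 2: 2 bumps 6 from row 1; 6 bumps 7 from row 2; 7 starts row 3. P = [[1, 2, 8], [6], [7]].
Insert 3: 3 bumps 8 from row 1; 8 appends to row 2. P = [[1, 2, 3], [6, 8], [7]].
Insert 5: appended to row 1. P = [[1, 2, 3, 5], [6, 8], [7]].
Insert 4: 4 bumps 5 from row 1; 5 bumps 6 from row 2; 6 bumps 7 from row 3; 7 starts row 4. P = [[1, 2, 3, 4], [5, 8], [6], [7]].

So P = [[1, 2, 3, 4], [5, 8], [6], [7]].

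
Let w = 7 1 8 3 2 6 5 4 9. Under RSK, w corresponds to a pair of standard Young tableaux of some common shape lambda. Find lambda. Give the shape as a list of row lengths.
[4, 2, 2, 1]

Row-insert each entry into an empty tableau.

After inserting 7: P = [[7]].
After inserting 1: P = [[1], [7]].
After inserting 8: P = [[1, 8], [7]].
After inserting 3: P = [[1, 3], [7, 8]].
After inserting 2: P = [[1, 2], [3, 8], [7]].
After inserting 6: P = [[1, 2, 6], [3, 8], [7]].
After inserting 5: P = [[1, 2, 5], [3, 6], [7, 8]].
After inserting 4: P = [[1, 2, 4], [3, 5], [6, 8], [7]].
After inserting 9: P = [[1, 2, 4, 9], [3, 5], [6, 8], [7]].

The final insertion tableau P = [[1, 2, 4, 9], [3, 5], [6, 8], [7]] has shape [4, 2, 2, 1].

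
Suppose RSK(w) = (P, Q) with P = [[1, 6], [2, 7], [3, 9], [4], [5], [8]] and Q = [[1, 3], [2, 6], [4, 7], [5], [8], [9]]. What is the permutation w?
8 5 9 4 3 7 6 2 1

Reverse the RSK construction: for i from n down to 1, find the cell of Q containing i, remove the entry at that cell from P, and reverse-bump it up through P; the value ejected from row 1 is w(i).

Step i=9: Q has 9 at row 6, column 1; remove 8 from row 6 of P and reverse-bump: 8 enters row 5 and ejects 5; 5 enters row 4 and ejects 4; 4 enters row 3 and ejects 3; 3 enters row 2 and ejects 2; 2 enters row 1 and ejects 1. So w(9) = 1. P is now [[2, 6], [3, 7], [4, 9], [5], [8]].
Step i=8: Q has 8 at row 5, column 1; remove 8 from row 5 of P and reverse-bump: 8 enters row 4 and ejects 5; 5 enters row 3 and ejects 4; 4 enters row 2 and ejects 3; 3 enters row 1 and ejects 2. So w(8) = 2. P is now [[3, 6], [4, 7], [5, 9], [8]].
Step i=7: Q has 7 at row 3, column 2; remove 9 from row 3 of P and reverse-bump: 9 enters row 2 and ejects 7; 7 enters row 1 and ejects 6. So w(7) = 6. P is now [[3, 7], [4, 9], [5], [8]].
Step i=6: Q has 6 at row 2, column 2; remove 9 from row 2 of P and reverse-bump: 9 enters row 1 and ejects 7. So w(6) = 7. P is now [[3, 9], [4], [5], [8]].
Step i=5: Q has 5 at row 4, column 1; remove 8 from row 4 of P and reverse-bump: 8 enters row 3 and ejects 5; 5 enters row 2 and ejects 4; 4 enters row 1 and ejects 3. So w(5) = 3. P is now [[4, 9], [5], [8]].
Step i=4: Q has 4 at row 3, column 1; remove 8 from row 3 of P and reverse-bump: 8 enters row 2 and ejects 5; 5 enters row 1 and ejects 4. So w(4) = 4. P is now [[5, 9], [8]].
Step i=3: Q has 3 at row 1, column 2; remove that cell from P, ejecting 9. So w(3) = 9. P is now [[5], [8]].
Step i=2: Q has 2 at row 2, column 1; remove 8 from row 2 of P and reverse-bump: 8 enters row 1 and ejects 5. So w(2) = 5. P is now [[8]].
Step i=1: Q has 1 at row 1, column 1; remove that cell from P, ejecting 8. So w(1) = 8. P is now [].

So w = 8 5 9 4 3 7 6 2 1.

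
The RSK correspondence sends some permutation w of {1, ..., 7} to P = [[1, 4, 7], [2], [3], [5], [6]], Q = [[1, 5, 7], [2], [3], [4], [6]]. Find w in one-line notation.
Reverse the RSK construction: for i from n down to 1, find the cell of Q containing i, remove the entry at that cell from P, and reverse-bump it up through P; the value ejected from row 1 is w(i).

Step i=7: Q has 7 at row 1, column 3; remove that cell from P, ejecting 7. So w(7) = 7. P is now [[1, 4], [2], [3], [5], [6]].
Step i=6: Q has 6 at row 5, column 1; remove 6 from row 5 of P and reverse-bump: 6 enters row 4 and ejects 5; 5 enters row 3 and ejects 3; 3 enters row 2 and ejects 2; 2 enters row 1 and ejects 1. So w(6) = 1. P is now [[2, 4], [3], [5], [6]].
Step i=5: Q has 5 at row 1, column 2; remove that cell from P, ejecting 4. So w(5) = 4. P is now [[2], [3], [5], [6]].
Step i=4: Q has 4 at row 4, column 1; remove 6 from row 4 of P and reverse-bump: 6 enters row 3 and ejects 5; 5 enters row 2 and ejects 3; 3 enters row 1 and ejects 2. So w(4) = 2. P is now [[3], [5], [6]].
Step i=3: Q has 3 at row 3, column 1; remove 6 from row 3 of P and reverse-bump: 6 enters row 2 and ejects 5; 5 enters row 1 and ejects 3. So w(3) = 3. P is now [[5], [6]].
Step i=2: Q has 2 at row 2, column 1; remove 6 from row 2 of P and reverse-bump: 6 enters row 1 and ejects 5. So w(2) = 5. P is now [[6]].
Step i=1: Q has 1 at row 1, column 1; remove that cell from P, ejecting 6. So w(1) = 6. P is now [].

So w = 6 5 3 2 4 1 7.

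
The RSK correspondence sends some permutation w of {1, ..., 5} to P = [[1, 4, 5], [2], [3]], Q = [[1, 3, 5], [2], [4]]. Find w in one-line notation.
3 2 4 1 5

Reverse the RSK construction: for i from n down to 1, find the cell of Q containing i, remove the entry at that cell from P, and reverse-bump it up through P; the value ejected from row 1 is w(i).

Step i=5: Q has 5 at row 1, column 3; remove that cell from P, ejecting 5. So w(5) = 5. P is now [[1, 4], [2], [3]].
Step i=4: Q has 4 at row 3, column 1; remove 3 from row 3 of P and reverse-bump: 3 enters row 2 and ejects 2; 2 enters row 1 and ejects 1. So w(4) = 1. P is now [[2, 4], [3]].
Step i=3: Q has 3 at row 1, column 2; remove that cell from P, ejecting 4. So w(3) = 4. P is now [[2], [3]].
Step i=2: Q has 2 at row 2, column 1; remove 3 from row 2 of P and reverse-bump: 3 enters row 1 and ejects 2. So w(2) = 2. P is now [[3]].
Step i=1: Q has 1 at row 1, column 1; remove that cell from P, ejecting 3. So w(1) = 3. P is now [].

So w = 3 2 4 1 5.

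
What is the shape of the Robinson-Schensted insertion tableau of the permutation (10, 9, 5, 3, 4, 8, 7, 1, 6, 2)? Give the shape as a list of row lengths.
Row-insert each entry into an empty tableau.

After inserting 10: P = [[10]].
After inserting 9: P = [[9], [10]].
After inserting 5: P = [[5], [9], [10]].
After inserting 3: P = [[3], [5], [9], [10]].
After inserting 4: P = [[3, 4], [5], [9], [10]].
After inserting 8: P = [[3, 4, 8], [5], [9], [10]].
After inserting 7: P = [[3, 4, 7], [5, 8], [9], [10]].
After inserting 1: P = [[1, 4, 7], [3, 8], [5], [9], [10]].
After inserting 6: P = [[1, 4, 6], [3, 7], [5, 8], [9], [10]].
After inserting 2: P = [[1, 2, 6], [3, 4], [5, 7], [8], [9], [10]].

The final insertion tableau P = [[1, 2, 6], [3, 4], [5, 7], [8], [9], [10]] has shape [3, 2, 2, 1, 1, 1].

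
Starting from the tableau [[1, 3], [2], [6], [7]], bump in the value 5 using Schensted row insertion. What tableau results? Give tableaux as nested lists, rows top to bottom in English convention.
5 is larger than every entry of row 1, so it is appended to row 1. The new tableau is [[1, 3, 5], [2], [6], [7]].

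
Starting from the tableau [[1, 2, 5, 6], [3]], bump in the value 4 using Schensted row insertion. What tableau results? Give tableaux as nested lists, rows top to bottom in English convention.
In row 1, 4 replaces 5 (the leftmost entry greater than 4); 5 is bumped to row 2. 5 is appended to row 2. The new tableau is [[1, 2, 4, 6], [3, 5]].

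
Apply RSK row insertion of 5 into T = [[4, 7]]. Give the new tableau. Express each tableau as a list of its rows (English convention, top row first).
In row 1, 5 replaces 7 (the leftmost entry greater than 5); 7 is bumped to row 2. 7 starts a new row 2. The new tableau is [[4, 5], [7]].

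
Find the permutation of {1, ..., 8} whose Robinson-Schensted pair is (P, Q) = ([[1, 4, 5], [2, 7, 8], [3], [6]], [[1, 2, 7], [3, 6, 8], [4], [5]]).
Reverse the RSK construction: for i from n down to 1, find the cell of Q containing i, remove the entry at that cell from P, and reverse-bump it up through P; the value ejected from row 1 is w(i).

Step i=8: Q has 8 at row 2, column 3; remove 8 from row 2 of P and reverse-bump: 8 enters row 1 and ejects 5. So w(8) = 5. P is now [[1, 4, 8], [2, 7], [3], [6]].
Step i=7: Q has 7 at row 1, column 3; remove that cell from P, ejecting 8. So w(7) = 8. P is now [[1, 4], [2, 7], [3], [6]].
Step i=6: Q has 6 at row 2, column 2; remove 7 from row 2 of P and reverse-bump: 7 enters row 1 and ejects 4. So w(6) = 4. P is now [[1, 7], [2], [3], [6]].
Step i=5: Q has 5 at row 4, column 1; remove 6 from row 4 of P and reverse-bump: 6 enters row 3 and ejects 3; 3 enters row 2 and ejects 2; 2 enters row 1 and ejects 1. So w(5) = 1. P is now [[2, 7], [3], [6]].
Step i=4: Q has 4 at row 3, column 1; remove 6 from row 3 of P and reverse-bump: 6 enters row 2 and ejects 3; 3 enters row 1 and ejects 2. So w(4) = 2. P is now [[3, 7], [6]].
Step i=3: Q has 3 at row 2, column 1; remove 6 from row 2 of P and reverse-bump: 6 enters row 1 and ejects 3. So w(3) = 3. P is now [[6, 7]].
Step i=2: Q has 2 at row 1, column 2; remove that cell from P, ejecting 7. So w(2) = 7. P is now [[6]].
Step i=1: Q has 1 at row 1, column 1; remove that cell from P, ejecting 6. So w(1) = 6. P is now [].

So w = 6 7 3 2 1 4 8 5.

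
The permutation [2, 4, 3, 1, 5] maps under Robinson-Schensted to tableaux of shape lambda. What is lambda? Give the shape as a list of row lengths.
[3, 1, 1]

Row-insert each entry into an empty tableau.

After inserting 2: P = [[2]].
After inserting 4: P = [[2, 4]].
After inserting 3: P = [[2, 3], [4]].
After inserting 1: P = [[1, 3], [2], [4]].
After inserting 5: P = [[1, 3, 5], [2], [4]].

The final insertion tableau P = [[1, 3, 5], [2], [4]] has shape [3, 1, 1].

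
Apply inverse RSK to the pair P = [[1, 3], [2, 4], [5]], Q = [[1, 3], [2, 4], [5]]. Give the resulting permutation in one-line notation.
2 1 5 4 3

Reverse the RSK construction: for i from n down to 1, find the cell of Q containing i, remove the entry at that cell from P, and reverse-bump it up through P; the value ejected from row 1 is w(i).

Step i=5: Q has 5 at row 3, column 1; remove 5 from row 3 of P and reverse-bump: 5 enters row 2 and ejects 4; 4 enters row 1 and ejects 3. So w(5) = 3. P is now [[1, 4], [2, 5]].
Step i=4: Q has 4 at row 2, column 2; remove 5 from row 2 of P and reverse-bump: 5 enters row 1 and ejects 4. So w(4) = 4. P is now [[1, 5], [2]].
Step i=3: Q has 3 at row 1, column 2; remove that cell from P, ejecting 5. So w(3) = 5. P is now [[1], [2]].
Step i=2: Q has 2 at row 2, column 1; remove 2 from row 2 of P and reverse-bump: 2 enters row 1 and ejects 1. So w(2) = 1. P is now [[2]].
Step i=1: Q has 1 at row 1, column 1; remove that cell from P, ejecting 2. So w(1) = 2. P is now [].

So w = 2 1 5 4 3.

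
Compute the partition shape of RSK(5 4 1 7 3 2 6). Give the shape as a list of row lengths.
[3, 2, 1, 1]

Row-insert each entry into an empty tableau.

After inserting 5: P = [[5]].
After inserting 4: P = [[4], [5]].
After inserting 1: P = [[1], [4], [5]].
After inserting 7: P = [[1, 7], [4], [5]].
After inserting 3: P = [[1, 3], [4, 7], [5]].
After inserting 2: P = [[1, 2], [3, 7], [4], [5]].
After inserting 6: P = [[1, 2, 6], [3, 7], [4], [5]].

The final insertion tableau P = [[1, 2, 6], [3, 7], [4], [5]] has shape [3, 2, 1, 1].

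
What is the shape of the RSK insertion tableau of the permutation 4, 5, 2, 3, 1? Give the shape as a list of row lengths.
Row-insert each entry into an empty tableau.

After inserting 4: P = [[4]].
After inserting 5: P = [[4, 5]].
After inserting 2: P = [[2, 5], [4]].
After inserting 3: P = [[2, 3], [4, 5]].
After inserting 1: P = [[1, 3], [2, 5], [4]].

The final insertion tableau P = [[1, 3], [2, 5], [4]] has shape [2, 2, 1].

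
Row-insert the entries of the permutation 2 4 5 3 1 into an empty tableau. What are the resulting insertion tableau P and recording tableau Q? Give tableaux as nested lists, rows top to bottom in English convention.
P = [[1, 3, 5], [2], [4]], Q = [[1, 2, 3], [4], [5]]

Insert each entry of the permutation into P by Schensted row insertion, recording in Q the position of each new cell.

Insert 2: appended to row 1. P = [[2]], Q = [[1]].
Insert 4: appended to row 1. P = [[2, 4]], Q = [[1, 2]].
Insert 5: appended to row 1. P = [[2, 4, 5]], Q = [[1, 2, 3]].
Insert 3: 3 bumps 4 from row 1; 4 starts row 2. P = [[2, 3, 5], [4]], Q = [[1, 2, 3], [4]].
Insert 1: 1 bumps 2 from row 1; 2 bumps 4 from row 2; 4 starts row 3. P = [[1, 3, 5], [2], [4]], Q = [[1, 2, 3], [4], [5]].

So P = [[1, 3, 5], [2], [4]], Q = [[1, 2, 3], [4], [5]].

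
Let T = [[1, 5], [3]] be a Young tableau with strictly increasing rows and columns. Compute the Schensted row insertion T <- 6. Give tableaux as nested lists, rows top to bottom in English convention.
6 is larger than every entry of row 1, so it is appended to row 1. The new tableau is [[1, 5, 6], [3]].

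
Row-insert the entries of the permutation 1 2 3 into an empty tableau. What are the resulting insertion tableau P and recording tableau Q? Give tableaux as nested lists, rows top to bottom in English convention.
Insert each entry of the permutation into P by Schensted row insertion, recording in Q the position of each new cell.

Insert 1: appended to row 1. P = [[1]], Q = [[1]].
Insert 2: appended to row 1. P = [[1, 2]], Q = [[1, 2]].
Insert 3: appended to row 1. P = [[1, 2, 3]], Q = [[1, 2, 3]].

So P = [[1, 2, 3]], Q = [[1, 2, 3]].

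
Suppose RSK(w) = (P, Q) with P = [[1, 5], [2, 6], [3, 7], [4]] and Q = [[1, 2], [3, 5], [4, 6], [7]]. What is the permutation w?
4 7 3 2 6 5 1

Reverse the RSK construction: for i from n down to 1, find the cell of Q containing i, remove the entry at that cell from P, and reverse-bump it up through P; the value ejected from row 1 is w(i).

Step i=7: Q has 7 at row 4, column 1; remove 4 from row 4 of P and reverse-bump: 4 enters row 3 and ejects 3; 3 enters row 2 and ejects 2; 2 enters row 1 and ejects 1. So w(7) = 1. P is now [[2, 5], [3, 6], [4, 7]].
Step i=6: Q has 6 at row 3, column 2; remove 7 from row 3 of P and reverse-bump: 7 enters row 2 and ejects 6; 6 enters row 1 and ejects 5. So w(6) = 5. P is now [[2, 6], [3, 7], [4]].
Step i=5: Q has 5 at row 2, column 2; remove 7 from row 2 of P and reverse-bump: 7 enters row 1 and ejects 6. So w(5) = 6. P is now [[2, 7], [3], [4]].
Step i=4: Q has 4 at row 3, column 1; remove 4 from row 3 of P and reverse-bump: 4 enters row 2 and ejects 3; 3 enters row 1 and ejects 2. So w(4) = 2. P is now [[3, 7], [4]].
Step i=3: Q has 3 at row 2, column 1; remove 4 from row 2 of P and reverse-bump: 4 enters row 1 and ejects 3. So w(3) = 3. P is now [[4, 7]].
Step i=2: Q has 2 at row 1, column 2; remove that cell from P, ejecting 7. So w(2) = 7. P is now [[4]].
Step i=1: Q has 1 at row 1, column 1; remove that cell from P, ejecting 4. So w(1) = 4. P is now [].

So w = 4 7 3 2 6 5 1.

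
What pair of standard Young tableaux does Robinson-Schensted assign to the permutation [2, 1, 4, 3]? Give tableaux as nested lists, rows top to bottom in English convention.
P = [[1, 3], [2, 4]], Q = [[1, 3], [2, 4]]

Insert each entry of the permutation into P by Schensted row insertion, recording in Q the position of each new cell.

Insert 2: appended to row 1. P = [[2]], Q = [[1]].
Insert 1: 1 bumps 2 from row 1; 2 starts row 2. P = [[1], [2]], Q = [[1], [2]].
Insert 4: appended to row 1. P = [[1, 4], [2]], Q = [[1, 3], [2]].
Insert 3: 3 bumps 4 from row 1; 4 appends to row 2. P = [[1, 3], [2, 4]], Q = [[1, 3], [2, 4]].

So P = [[1, 3], [2, 4]], Q = [[1, 3], [2, 4]].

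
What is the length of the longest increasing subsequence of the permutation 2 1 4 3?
2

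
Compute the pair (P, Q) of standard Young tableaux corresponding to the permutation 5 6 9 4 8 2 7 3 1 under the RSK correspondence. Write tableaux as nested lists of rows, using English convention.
P = [[1, 3, 7], [2, 6], [4, 8], [5], [9]], Q = [[1, 2, 3], [4, 5], [6, 7], [8], [9]]

Insert each entry of the permutation into P by Schensted row insertion, recording in Q the position of each new cell.

Insert 5: appended to row 1. P = [[5]].
Insert 6: appended to row 1. P = [[5, 6]].
Insert 9: appended to row 1. P = [[5, 6, 9]].
Insert 4: 4 bumps 5 from row 1; 5 starts row 2. P = [[4, 6, 9], [5]].
Insert 8: 8 bumps 9 from row 1; 9 appends to row 2. P = [[4, 6, 8], [5, 9]].
Insert 2: 2 bumps 4 from row 1; 4 bumps 5 from row 2; 5 starts row 3. P = [[2, 6, 8], [4, 9], [5]].
Insert 7: 7 bumps 8 from row 1; 8 bumps 9 from row 2; 9 appends to row 3. P = [[2, 6, 7], [4, 8], [5, 9]].
Insert 3: 3 bumps 6 from row 1; 6 bumps 8 from row 2; 8 bumps 9 from row 3; 9 starts row 4. P = [[2, 3, 7], [4, 6], [5, 8], [9]].
Insert 1: 1 bumps 2 from row 1; 2 bumps 4 from row 2; 4 bumps 5 from row 3; 5 bumps 9 from row 4; 9 starts row 5. P = [[1, 3, 7], [2, 6], [4, 8], [5], [9]].

So P = [[1, 3, 7], [2, 6], [4, 8], [5], [9]], Q = [[1, 2, 3], [4, 5], [6, 7], [8], [9]].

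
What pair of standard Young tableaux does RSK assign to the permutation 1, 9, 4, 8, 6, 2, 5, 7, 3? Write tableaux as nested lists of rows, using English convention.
Insert each entry of the permutation into P by Schensted row insertion, recording in Q the position of each new cell.

Insert 1: appended to row 1. P = [[1]], Q = [[1]].
Insert 9: appended to row 1. P = [[1, 9]], Q = [[1, 2]].
Insert 4: 4 bumps 9 from row 1; 9 starts row 2. P = [[1, 4], [9]], Q = [[1, 2], [3]].
Insert 8: appended to row 1. P = [[1, 4, 8], [9]], Q = [[1, 2, 4], [3]].
Insert 6: 6 bumps 8 from row 1; 8 bumps 9 from row 2; 9 starts row 3. P = [[1, 4, 6], [8], [9]], Q = [[1, 2, 4], [3], [5]].
Insert 2: 2 bumps 4 from row 1; 4 bumps 8 from row 2; 8 bumps 9 from row 3; 9 starts row 4. P = [[1, 2, 6], [4], [8], [9]], Q = [[1, 2, 4], [3], [5], [6]].
Insert 5: 5 bumps 6 from row 1; 6 appends to row 2. P = [[1, 2, 5], [4, 6], [8], [9]], Q = [[1, 2, 4], [3, 7], [5], [6]].
Insert 7: appended to row 1. P = [[1, 2, 5, 7], [4, 6], [8], [9]], Q = [[1, 2, 4, 8], [3, 7], [5], [6]].
Insert 3: 3 bumps 5 from row 1; 5 bumps 6 from row 2; 6 bumps 8 from row 3; 8 bumps 9 from row 4; 9 starts row 5. P = [[1, 2, 3, 7], [4, 5], [6], [8], [9]], Q = [[1, 2, 4, 8], [3, 7], [5], [6], [9]].

So P = [[1, 2, 3, 7], [4, 5], [6], [8], [9]], Q = [[1, 2, 4, 8], [3, 7], [5], [6], [9]].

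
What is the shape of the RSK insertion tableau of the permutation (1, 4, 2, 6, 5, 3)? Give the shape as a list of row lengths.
Row-insert each entry into an empty tableau.

After inserting 1: P = [[1]].
After inserting 4: P = [[1, 4]].
After inserting 2: P = [[1, 2], [4]].
After inserting 6: P = [[1, 2, 6], [4]].
After inserting 5: P = [[1, 2, 5], [4, 6]].
After inserting 3: P = [[1, 2, 3], [4, 5], [6]].

The final insertion tableau P = [[1, 2, 3], [4, 5], [6]] has shape [3, 2, 1].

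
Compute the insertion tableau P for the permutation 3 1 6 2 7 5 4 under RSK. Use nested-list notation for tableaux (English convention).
Insert 3: appended to row 1. P = [[3]].
Insert 1: 1 bumps 3 from row 1; 3 starts row 2. P = [[1], [3]].
Insert 6: appended to row 1. P = [[1, 6], [3]].
Insert 2: 2 bumps 6 from row 1; 6 appends to row 2. P = [[1, 2], [3, 6]].
Insert 7: appended to row 1. P = [[1, 2, 7], [3, 6]].
Insert 5: 5 bumps 7 from row 1; 7 appends to row 2. P = [[1, 2, 5], [3, 6, 7]].
Insert 4: 4 bumps 5 from row 1; 5 bumps 6 from row 2; 6 starts row 3. P = [[1, 2, 4], [3, 5, 7], [6]].

So P = [[1, 2, 4], [3, 5, 7], [6]].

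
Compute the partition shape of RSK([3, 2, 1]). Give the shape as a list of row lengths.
[1, 1, 1]

Row-insert each entry into an empty tableau.

After inserting 3: P = [[3]].
After inserting 2: P = [[2], [3]].
After inserting 1: P = [[1], [2], [3]].

The final insertion tableau P = [[1], [2], [3]] has shape [1, 1, 1].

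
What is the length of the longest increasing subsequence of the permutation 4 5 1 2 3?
3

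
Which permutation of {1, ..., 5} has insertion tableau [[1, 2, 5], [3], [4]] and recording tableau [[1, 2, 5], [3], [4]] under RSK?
1 4 3 2 5

Reverse RSK: for i = n, n-1, ..., 1, locate i in Q, remove the corresponding corner cell from P, and reverse-bump its entry up through P; the value ejected from row 1 is w(i).

So w = 1 4 3 2 5.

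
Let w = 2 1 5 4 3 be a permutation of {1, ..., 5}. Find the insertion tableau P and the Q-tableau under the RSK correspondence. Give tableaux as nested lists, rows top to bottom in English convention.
P = [[1, 3], [2, 4], [5]], Q = [[1, 3], [2, 4], [5]]

Insert each entry of the permutation into P by Schensted row insertion, recording in Q the position of each new cell.

Insert 2: appended to row 1. P = [[2]].
Insert 1: 1 bumps 2 from row 1; 2 starts row 2. P = [[1], [2]].
Insert 5: appended to row 1. P = [[1, 5], [2]].
Insert 4: 4 bumps 5 from row 1; 5 appends to row 2. P = [[1, 4], [2, 5]].
Insert 3: 3 bumps 4 from row 1; 4 bumps 5 from row 2; 5 starts row 3. P = [[1, 3], [2, 4], [5]].

So P = [[1, 3], [2, 4], [5]], Q = [[1, 3], [2, 4], [5]].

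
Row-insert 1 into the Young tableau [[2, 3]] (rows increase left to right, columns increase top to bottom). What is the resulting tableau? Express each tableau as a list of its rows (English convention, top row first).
[[1, 3], [2]]

In row 1, 1 replaces 2 (the leftmost entry greater than 1); 2 is bumped to row 2. 2 starts a new row 2. The new tableau is [[1, 3], [2]].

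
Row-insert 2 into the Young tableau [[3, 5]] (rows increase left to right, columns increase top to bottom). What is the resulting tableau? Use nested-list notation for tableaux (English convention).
In row 1, 2 replaces 3 (the leftmost entry greater than 2); 3 is bumped to row 2. 3 starts a new row 2. The new tableau is [[2, 5], [3]].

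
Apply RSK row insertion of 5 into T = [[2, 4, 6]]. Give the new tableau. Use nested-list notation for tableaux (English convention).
[[2, 4, 5], [6]]

In row 1, 5 replaces 6 (the leftmost entry greater than 5); 6 is bumped to row 2. 6 starts a new row 2. The new tableau is [[2, 4, 5], [6]].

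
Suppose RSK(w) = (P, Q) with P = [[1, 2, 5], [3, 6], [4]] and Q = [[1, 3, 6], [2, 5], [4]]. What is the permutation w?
Reverse the RSK construction: for i from n down to 1, find the cell of Q containing i, remove the entry at that cell from P, and reverse-bump it up through P; the value ejected from row 1 is w(i).

Step i=6: Q has 6 at row 1, column 3; remove that cell from P, ejecting 5. So w(6) = 5. P is now [[1, 2], [3, 6], [4]].
Step i=5: Q has 5 at row 2, column 2; remove 6 from row 2 of P and reverse-bump: 6 enters row 1 and ejects 2. So w(5) = 2. P is now [[1, 6], [3], [4]].
Step i=4: Q has 4 at row 3, column 1; remove 4 from row 3 of P and reverse-bump: 4 enters row 2 and ejects 3; 3 enters row 1 and ejects 1. So w(4) = 1. P is now [[3, 6], [4]].
Step i=3: Q has 3 at row 1, column 2; remove that cell from P, ejecting 6. So w(3) = 6. P is now [[3], [4]].
Step i=2: Q has 2 at row 2, column 1; remove 4 from row 2 of P and reverse-bump: 4 enters row 1 and ejects 3. So w(2) = 3. P is now [[4]].
Step i=1: Q has 1 at row 1, column 1; remove that cell from P, ejecting 4. So w(1) = 4. P is now [].

So w = 4 3 6 1 2 5.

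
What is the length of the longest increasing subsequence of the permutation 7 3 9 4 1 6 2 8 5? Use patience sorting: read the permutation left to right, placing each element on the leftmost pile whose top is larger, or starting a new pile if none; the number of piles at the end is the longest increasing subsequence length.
7: new pile. tops = [7]
3: onto pile 1 (replacing 7). tops = [3]
9: new pile. tops = [3, 9]
4: onto pile 2 (replacing 9). tops = [3, 4]
1: onto pile 1 (replacing 3). tops = [1, 4]
6: new pile. tops = [1, 4, 6]
2: onto pile 2 (replacing 4). tops = [1, 2, 6]
8: new pile. tops = [1, 2, 6, 8]
5: onto pile 3 (replacing 6). tops = [1, 2, 5, 8]

4 piles, so the longest increasing subsequence has length 4.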